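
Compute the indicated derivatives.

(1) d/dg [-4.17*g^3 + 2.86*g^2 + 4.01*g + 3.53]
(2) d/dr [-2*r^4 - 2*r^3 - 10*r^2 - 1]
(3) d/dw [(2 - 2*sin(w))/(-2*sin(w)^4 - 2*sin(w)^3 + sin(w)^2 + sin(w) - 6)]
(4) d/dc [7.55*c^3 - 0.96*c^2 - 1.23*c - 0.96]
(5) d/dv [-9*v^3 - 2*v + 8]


(1) = -12.51*g^2 + 5.72*g + 4.01
(2) = 2*r*(-4*r^2 - 3*r - 10)
(3) = 2*(-6*sin(w)^4 + 4*sin(w)^3 + 7*sin(w)^2 - 2*sin(w) + 5)*cos(w)/(2*sin(w)^4 + 2*sin(w)^3 - sin(w)^2 - sin(w) + 6)^2
(4) = 22.65*c^2 - 1.92*c - 1.23
(5) = -27*v^2 - 2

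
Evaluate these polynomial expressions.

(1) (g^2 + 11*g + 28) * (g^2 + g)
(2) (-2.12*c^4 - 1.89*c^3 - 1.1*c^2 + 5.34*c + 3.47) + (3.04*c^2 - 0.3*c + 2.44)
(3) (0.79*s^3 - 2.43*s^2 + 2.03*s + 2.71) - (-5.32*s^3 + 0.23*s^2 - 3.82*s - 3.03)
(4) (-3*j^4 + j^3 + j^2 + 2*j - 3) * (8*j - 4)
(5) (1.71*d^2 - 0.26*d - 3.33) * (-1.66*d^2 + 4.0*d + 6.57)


(1) = g^4 + 12*g^3 + 39*g^2 + 28*g
(2) = -2.12*c^4 - 1.89*c^3 + 1.94*c^2 + 5.04*c + 5.91
(3) = 6.11*s^3 - 2.66*s^2 + 5.85*s + 5.74
(4) = -24*j^5 + 20*j^4 + 4*j^3 + 12*j^2 - 32*j + 12
(5) = -2.8386*d^4 + 7.2716*d^3 + 15.7225*d^2 - 15.0282*d - 21.8781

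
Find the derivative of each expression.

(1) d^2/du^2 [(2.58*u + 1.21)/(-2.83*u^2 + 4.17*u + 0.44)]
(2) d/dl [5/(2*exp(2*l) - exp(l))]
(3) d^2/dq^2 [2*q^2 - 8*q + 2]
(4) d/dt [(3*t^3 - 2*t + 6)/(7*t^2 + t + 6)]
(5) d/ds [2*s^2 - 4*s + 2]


(1) = ((2.58*u + 1.21)*(5.66*u - 4.17)*(11.32*u - 8.34) + (43.8084*u - 14.6686)*(-2.83*u^2 + 4.17*u + 0.44))/(-2.83*u^2 + 4.17*u + 0.44)^3
(2) = 5*(1 - 4*exp(l))*exp(-l)/(2*exp(l) - 1)^2
(3) = 4
(4) = (-(14*t + 1)*(3*t^3 - 2*t + 6) + (9*t^2 - 2)*(7*t^2 + t + 6))/(7*t^2 + t + 6)^2
(5) = 4*s - 4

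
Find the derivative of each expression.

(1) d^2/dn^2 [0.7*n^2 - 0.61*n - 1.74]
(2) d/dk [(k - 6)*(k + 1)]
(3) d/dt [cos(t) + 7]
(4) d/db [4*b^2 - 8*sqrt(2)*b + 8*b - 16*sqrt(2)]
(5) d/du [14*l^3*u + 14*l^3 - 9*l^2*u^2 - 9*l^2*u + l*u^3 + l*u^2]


(1) = 1.40000000000000
(2) = 2*k - 5
(3) = -sin(t)
(4) = 8*b - 8*sqrt(2) + 8
(5) = l*(14*l^2 - 18*l*u - 9*l + 3*u^2 + 2*u)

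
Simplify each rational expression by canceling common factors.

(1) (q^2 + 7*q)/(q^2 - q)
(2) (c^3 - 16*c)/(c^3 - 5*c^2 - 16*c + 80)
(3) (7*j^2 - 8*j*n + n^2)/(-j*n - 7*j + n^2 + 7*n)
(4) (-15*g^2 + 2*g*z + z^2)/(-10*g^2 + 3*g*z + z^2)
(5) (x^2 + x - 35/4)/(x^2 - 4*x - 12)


(1) = (q + 7)/(q - 1)
(2) = c/(c - 5)
(3) = (-7*j + n)/(n + 7)
(4) = (-3*g + z)/(-2*g + z)
(5) = (4*x^2 + 4*x - 35)/(4*x^2 - 16*x - 48)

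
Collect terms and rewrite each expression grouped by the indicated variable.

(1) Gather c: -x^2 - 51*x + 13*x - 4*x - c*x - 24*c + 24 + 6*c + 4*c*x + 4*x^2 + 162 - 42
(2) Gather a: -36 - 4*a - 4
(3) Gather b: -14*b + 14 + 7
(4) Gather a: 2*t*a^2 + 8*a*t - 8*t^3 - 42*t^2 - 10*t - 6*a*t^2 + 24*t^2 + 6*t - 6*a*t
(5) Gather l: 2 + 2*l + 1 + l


(1) = c*(3*x - 18) + 3*x^2 - 42*x + 144
(2) = -4*a - 40
(3) = 21 - 14*b
(4) = 2*a^2*t + a*(-6*t^2 + 2*t) - 8*t^3 - 18*t^2 - 4*t
(5) = 3*l + 3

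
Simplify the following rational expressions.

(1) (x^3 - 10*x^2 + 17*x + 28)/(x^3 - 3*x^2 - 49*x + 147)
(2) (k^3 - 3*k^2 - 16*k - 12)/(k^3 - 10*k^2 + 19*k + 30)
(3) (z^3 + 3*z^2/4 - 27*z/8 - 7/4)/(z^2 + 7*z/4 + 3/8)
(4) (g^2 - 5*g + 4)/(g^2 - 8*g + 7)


(1) = (x^2 - 3*x - 4)/(x^2 + 4*x - 21)
(2) = (k + 2)/(k - 5)
(3) = (8*z^3 + 6*z^2 - 27*z - 14)/(8*z^2 + 14*z + 3)
(4) = (g - 4)/(g - 7)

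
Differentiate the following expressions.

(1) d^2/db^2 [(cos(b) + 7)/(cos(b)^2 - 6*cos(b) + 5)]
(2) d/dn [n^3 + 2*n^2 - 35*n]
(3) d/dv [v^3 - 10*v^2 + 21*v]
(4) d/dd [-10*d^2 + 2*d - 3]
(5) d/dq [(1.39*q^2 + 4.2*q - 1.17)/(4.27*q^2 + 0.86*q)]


(1) = (-9*(1 - cos(2*b))^2*cos(b)/4 - 17*(1 - cos(2*b))^2/2 - 398*cos(b) - 84*cos(2*b) + 75*cos(3*b)/2 + cos(5*b)/2 + 444)/((cos(b) - 5)^3*(cos(b) - 1)^3)
(2) = 3*n^2 + 4*n - 35
(3) = 3*v^2 - 20*v + 21
(4) = 2 - 20*d
(5) = (-16.7386*q^2 + 9.9918*q + 1.0062)/(q^2*(18.2329*q^2 + 7.3444*q + 0.7396))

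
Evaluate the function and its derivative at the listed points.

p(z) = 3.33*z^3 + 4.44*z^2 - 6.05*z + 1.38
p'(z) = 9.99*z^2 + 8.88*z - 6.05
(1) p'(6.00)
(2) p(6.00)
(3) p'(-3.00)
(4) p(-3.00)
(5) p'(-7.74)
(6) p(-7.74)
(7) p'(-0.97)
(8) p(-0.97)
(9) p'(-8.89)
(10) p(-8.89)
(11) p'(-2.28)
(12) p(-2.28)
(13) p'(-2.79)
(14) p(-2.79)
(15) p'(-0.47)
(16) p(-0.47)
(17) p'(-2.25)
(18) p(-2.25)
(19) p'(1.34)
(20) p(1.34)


(1) = 406.87
(2) = 844.20
(3) = 57.22
(4) = -30.42
(5) = 523.70
(6) = -1229.87
(7) = -5.26
(8) = 8.39
(9) = 704.54
(10) = -1933.58
(11) = 25.64
(12) = -1.21
(13) = 46.94
(14) = -19.50
(15) = -8.02
(16) = 4.86
(17) = 24.54
(18) = -0.46
(19) = 23.79
(20) = 9.26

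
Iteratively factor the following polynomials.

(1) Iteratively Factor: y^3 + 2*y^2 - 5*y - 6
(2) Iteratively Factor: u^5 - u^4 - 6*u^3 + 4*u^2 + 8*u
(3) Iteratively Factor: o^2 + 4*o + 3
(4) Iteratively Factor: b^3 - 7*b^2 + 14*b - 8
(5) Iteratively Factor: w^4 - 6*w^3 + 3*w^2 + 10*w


(1) = (y - 2)*(y^2 + 4*y + 3) = (y - 2)*(y + 1)*(y + 3)
(2) = (u + 1)*(u^4 - 2*u^3 - 4*u^2 + 8*u) = (u - 2)*(u + 1)*(u^3 - 4*u) = (u - 2)^2*(u + 1)*(u^2 + 2*u) = u*(u - 2)^2*(u + 1)*(u + 2)
(3) = (o + 1)*(o + 3)
(4) = (b - 2)*(b^2 - 5*b + 4) = (b - 4)*(b - 2)*(b - 1)
(5) = (w)*(w^3 - 6*w^2 + 3*w + 10) = w*(w - 5)*(w^2 - w - 2) = w*(w - 5)*(w + 1)*(w - 2)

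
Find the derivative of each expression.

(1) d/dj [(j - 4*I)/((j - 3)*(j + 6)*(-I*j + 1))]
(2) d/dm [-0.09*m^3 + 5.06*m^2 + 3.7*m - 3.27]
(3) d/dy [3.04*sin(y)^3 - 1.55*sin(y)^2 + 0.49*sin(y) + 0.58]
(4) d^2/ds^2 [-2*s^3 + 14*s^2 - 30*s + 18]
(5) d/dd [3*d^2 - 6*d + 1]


(1) = (I*(j - 3)*(j + 6)*(j - 4*I) - (j - 3)*(j + 6)*(I*j - 1) + (j - 3)*(j - 4*I)*(I*j - 1) + (j + 6)*(j - 4*I)*(I*j - 1))/((j - 3)^2*(j + 6)^2*(I*j - 1)^2)
(2) = -0.27*m^2 + 10.12*m + 3.7
(3) = (9.12*sin(y)^2 - 3.1*sin(y) + 0.49)*cos(y)
(4) = 28 - 12*s
(5) = 6*d - 6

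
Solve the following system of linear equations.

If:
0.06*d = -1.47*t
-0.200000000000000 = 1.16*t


Then:
d = 4.22
t = -0.17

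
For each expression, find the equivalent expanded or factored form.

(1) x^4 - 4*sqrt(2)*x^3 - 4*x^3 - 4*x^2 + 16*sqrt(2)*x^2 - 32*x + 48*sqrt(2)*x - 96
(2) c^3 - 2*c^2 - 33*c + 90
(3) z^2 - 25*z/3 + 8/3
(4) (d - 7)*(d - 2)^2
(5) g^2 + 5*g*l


(1) = (x - 6)*(x + 2)*(x - 2*sqrt(2))^2
(2) = (c - 5)*(c - 3)*(c + 6)
(3) = (z - 8)*(z - 1/3)
(4) = d^3 - 11*d^2 + 32*d - 28
(5) = g*(g + 5*l)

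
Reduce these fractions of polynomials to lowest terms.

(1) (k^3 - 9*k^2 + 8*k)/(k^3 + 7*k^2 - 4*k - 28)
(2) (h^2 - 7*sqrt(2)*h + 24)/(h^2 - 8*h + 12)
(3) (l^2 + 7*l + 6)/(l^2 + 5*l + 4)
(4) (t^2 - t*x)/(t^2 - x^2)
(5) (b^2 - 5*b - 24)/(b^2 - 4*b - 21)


(1) = (k^3 - 9*k^2 + 8*k)/(k^3 + 7*k^2 - 4*k - 28)
(2) = (h^2 - 7*sqrt(2)*h + 24)/(h^2 - 8*h + 12)
(3) = (l + 6)/(l + 4)
(4) = t/(t + x)
(5) = (b - 8)/(b - 7)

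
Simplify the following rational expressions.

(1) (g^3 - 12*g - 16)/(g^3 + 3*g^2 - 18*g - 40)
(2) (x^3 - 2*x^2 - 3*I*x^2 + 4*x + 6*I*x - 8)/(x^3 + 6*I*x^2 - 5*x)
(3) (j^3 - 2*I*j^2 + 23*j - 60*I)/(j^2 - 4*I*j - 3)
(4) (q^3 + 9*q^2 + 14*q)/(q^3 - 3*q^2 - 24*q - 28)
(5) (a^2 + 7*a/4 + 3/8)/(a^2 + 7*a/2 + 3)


(1) = (g + 2)/(g + 5)
(2) = (x^2 + x*(-2 - 4*I) + 8*I)/(x^2 + 5*I*x)
(3) = (j^2 + I*j + 20)/(j - I)
(4) = (q^2 + 7*q)/(q^2 - 5*q - 14)
(5) = (4*a + 1)/(4*a + 8)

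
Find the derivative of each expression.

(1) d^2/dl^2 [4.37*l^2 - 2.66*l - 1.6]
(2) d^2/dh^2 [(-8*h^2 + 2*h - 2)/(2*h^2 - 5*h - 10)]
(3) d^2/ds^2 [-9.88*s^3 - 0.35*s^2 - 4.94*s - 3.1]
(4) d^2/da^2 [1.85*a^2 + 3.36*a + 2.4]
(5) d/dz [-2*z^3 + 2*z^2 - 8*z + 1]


(1) = 8.74000000000000
(2) = 36*(-4*h^3 - 28*h^2 + 10*h - 55)/(8*h^6 - 60*h^5 + 30*h^4 + 475*h^3 - 150*h^2 - 1500*h - 1000)
(3) = -59.28*s - 0.7
(4) = 3.70000000000000
(5) = -6*z^2 + 4*z - 8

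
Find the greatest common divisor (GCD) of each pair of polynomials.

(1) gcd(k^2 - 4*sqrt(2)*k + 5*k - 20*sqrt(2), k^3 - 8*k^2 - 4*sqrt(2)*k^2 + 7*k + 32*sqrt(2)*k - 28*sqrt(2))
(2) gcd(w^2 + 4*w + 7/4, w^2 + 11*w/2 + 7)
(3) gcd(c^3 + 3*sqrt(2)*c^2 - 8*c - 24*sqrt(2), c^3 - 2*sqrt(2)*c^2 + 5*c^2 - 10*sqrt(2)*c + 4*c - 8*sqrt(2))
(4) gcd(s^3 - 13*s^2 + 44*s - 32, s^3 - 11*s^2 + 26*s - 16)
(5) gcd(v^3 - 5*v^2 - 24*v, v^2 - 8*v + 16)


(1) = gcd((k + 5)*(k - 4*sqrt(2)), (k - 7)*(k - 1)*(k - 4*sqrt(2))) = k - 4*sqrt(2)
(2) = w + 7/2
(3) = c - 2*sqrt(2)
(4) = gcd((s - 8)*(s - 4)*(s - 1), (s - 8)*(s - 2)*(s - 1)) = s^2 - 9*s + 8
(5) = 1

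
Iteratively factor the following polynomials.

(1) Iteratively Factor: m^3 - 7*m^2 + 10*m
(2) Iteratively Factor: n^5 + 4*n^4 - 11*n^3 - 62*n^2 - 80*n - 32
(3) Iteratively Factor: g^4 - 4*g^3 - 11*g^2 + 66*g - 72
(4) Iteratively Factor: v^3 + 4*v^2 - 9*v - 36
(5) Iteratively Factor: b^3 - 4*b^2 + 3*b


(1) = (m - 5)*(m^2 - 2*m) = m*(m - 5)*(m - 2)
(2) = (n - 4)*(n^4 + 8*n^3 + 21*n^2 + 22*n + 8) = (n - 4)*(n + 4)*(n^3 + 4*n^2 + 5*n + 2) = (n - 4)*(n + 2)*(n + 4)*(n^2 + 2*n + 1) = (n - 4)*(n + 1)*(n + 2)*(n + 4)*(n + 1)
(3) = (g - 3)*(g^3 - g^2 - 14*g + 24) = (g - 3)^2*(g^2 + 2*g - 8) = (g - 3)^2*(g - 2)*(g + 4)
(4) = (v + 3)*(v^2 + v - 12) = (v + 3)*(v + 4)*(v - 3)
(5) = (b - 1)*(b^2 - 3*b) = b*(b - 1)*(b - 3)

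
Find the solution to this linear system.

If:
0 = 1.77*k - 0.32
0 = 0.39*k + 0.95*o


Then:
k = 0.18
o = -0.07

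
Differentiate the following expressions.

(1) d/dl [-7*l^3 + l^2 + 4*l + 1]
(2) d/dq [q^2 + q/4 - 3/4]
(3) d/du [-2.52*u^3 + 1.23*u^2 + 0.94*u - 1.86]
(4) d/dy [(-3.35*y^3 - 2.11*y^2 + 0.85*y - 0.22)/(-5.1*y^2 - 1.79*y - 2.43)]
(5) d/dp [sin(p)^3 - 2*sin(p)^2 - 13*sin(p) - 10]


(1) = -21*l^2 + 2*l + 4
(2) = 2*q + 1/4
(3) = -7.56*u^2 + 2.46*u + 0.94
(4) = (17.085*y^4 + 11.993*y^3 + 32.5334*y^2 + 8.0106*y - 2.4593)/(26.01*y^4 + 18.258*y^3 + 27.9901*y^2 + 8.6994*y + 5.9049)
(5) = (3*sin(p)^2 - 4*sin(p) - 13)*cos(p)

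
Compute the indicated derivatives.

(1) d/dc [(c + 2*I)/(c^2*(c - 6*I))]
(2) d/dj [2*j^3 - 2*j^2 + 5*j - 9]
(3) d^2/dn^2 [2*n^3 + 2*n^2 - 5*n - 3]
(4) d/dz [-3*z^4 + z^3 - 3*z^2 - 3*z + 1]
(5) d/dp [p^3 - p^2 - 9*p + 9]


(1) = 2*(-c^2 - 12)/(c^3*(c^2 - 12*I*c - 36))
(2) = 6*j^2 - 4*j + 5
(3) = 12*n + 4
(4) = -12*z^3 + 3*z^2 - 6*z - 3
(5) = 3*p^2 - 2*p - 9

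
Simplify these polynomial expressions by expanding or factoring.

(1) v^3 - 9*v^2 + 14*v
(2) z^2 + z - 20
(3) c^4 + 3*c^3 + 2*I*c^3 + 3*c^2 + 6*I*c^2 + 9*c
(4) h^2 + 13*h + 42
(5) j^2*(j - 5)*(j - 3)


(1) = v*(v - 7)*(v - 2)
(2) = (z - 4)*(z + 5)
(3) = c*(c + 3)*(c - I)*(c + 3*I)
(4) = (h + 6)*(h + 7)
(5) = j^4 - 8*j^3 + 15*j^2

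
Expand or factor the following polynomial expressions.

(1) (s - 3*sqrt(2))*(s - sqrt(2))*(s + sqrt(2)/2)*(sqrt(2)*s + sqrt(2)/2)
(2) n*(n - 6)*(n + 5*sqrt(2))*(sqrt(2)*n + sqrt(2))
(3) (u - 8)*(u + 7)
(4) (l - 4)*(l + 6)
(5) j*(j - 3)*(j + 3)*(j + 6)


(1) = sqrt(2)*s^4 - 7*s^3 + sqrt(2)*s^3/2 - 7*s^2/2 + 2*sqrt(2)*s^2 + sqrt(2)*s + 6*s + 3
(2) = sqrt(2)*n^4 - 5*sqrt(2)*n^3 + 10*n^3 - 50*n^2 - 6*sqrt(2)*n^2 - 60*n
(3) = u^2 - u - 56
(4) = l^2 + 2*l - 24
(5) = j^4 + 6*j^3 - 9*j^2 - 54*j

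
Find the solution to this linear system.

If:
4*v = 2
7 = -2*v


Then:
No Solution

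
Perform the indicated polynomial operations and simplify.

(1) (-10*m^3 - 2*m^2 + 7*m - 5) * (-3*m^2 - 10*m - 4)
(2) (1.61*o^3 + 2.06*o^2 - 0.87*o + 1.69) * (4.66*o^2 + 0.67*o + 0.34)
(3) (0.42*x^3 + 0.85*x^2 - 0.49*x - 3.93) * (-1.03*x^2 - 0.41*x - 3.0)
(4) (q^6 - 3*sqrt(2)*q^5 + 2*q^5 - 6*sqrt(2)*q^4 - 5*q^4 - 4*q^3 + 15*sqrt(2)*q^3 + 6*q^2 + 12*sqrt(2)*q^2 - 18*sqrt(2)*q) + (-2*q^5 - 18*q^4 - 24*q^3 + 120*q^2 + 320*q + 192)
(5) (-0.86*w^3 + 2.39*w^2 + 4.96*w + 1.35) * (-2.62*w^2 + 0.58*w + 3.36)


(1) = 30*m^5 + 106*m^4 + 39*m^3 - 47*m^2 + 22*m + 20
(2) = 7.5026*o^5 + 10.6783*o^4 - 2.1266*o^3 + 7.9929*o^2 + 0.8365*o + 0.5746
(3) = -0.4326*x^5 - 1.0477*x^4 - 1.1038*x^3 + 1.6988*x^2 + 3.0813*x + 11.79
(4) = q^6 - 3*sqrt(2)*q^5 - 23*q^4 - 6*sqrt(2)*q^4 - 28*q^3 + 15*sqrt(2)*q^3 + 12*sqrt(2)*q^2 + 126*q^2 - 18*sqrt(2)*q + 320*q + 192
(5) = 2.2532*w^5 - 6.7606*w^4 - 14.4986*w^3 + 7.3702*w^2 + 17.4486*w + 4.536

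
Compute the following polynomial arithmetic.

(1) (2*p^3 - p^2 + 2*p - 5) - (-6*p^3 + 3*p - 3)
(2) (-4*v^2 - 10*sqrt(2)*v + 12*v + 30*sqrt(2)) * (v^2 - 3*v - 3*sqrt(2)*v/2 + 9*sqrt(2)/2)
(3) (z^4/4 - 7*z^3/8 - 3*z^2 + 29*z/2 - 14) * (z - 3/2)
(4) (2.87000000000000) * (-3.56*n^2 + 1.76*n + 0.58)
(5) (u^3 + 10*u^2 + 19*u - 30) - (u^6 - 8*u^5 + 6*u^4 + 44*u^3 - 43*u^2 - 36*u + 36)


(1) = 8*p^3 - p^2 - p - 2
(2) = -4*v^4 - 4*sqrt(2)*v^3 + 24*v^3 - 6*v^2 + 24*sqrt(2)*v^2 - 180*v - 36*sqrt(2)*v + 270
(3) = z^5/4 - 5*z^4/4 - 27*z^3/16 + 19*z^2 - 143*z/4 + 21
(4) = -10.2172*n^2 + 5.0512*n + 1.6646
(5) = -u^6 + 8*u^5 - 6*u^4 - 43*u^3 + 53*u^2 + 55*u - 66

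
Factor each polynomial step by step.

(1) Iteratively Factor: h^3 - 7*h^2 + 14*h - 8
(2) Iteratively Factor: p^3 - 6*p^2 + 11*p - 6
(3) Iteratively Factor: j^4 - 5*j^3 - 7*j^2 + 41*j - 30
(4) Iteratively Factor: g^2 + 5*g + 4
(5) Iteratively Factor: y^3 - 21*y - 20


(1) = (h - 4)*(h^2 - 3*h + 2) = (h - 4)*(h - 2)*(h - 1)
(2) = (p - 2)*(p^2 - 4*p + 3) = (p - 2)*(p - 1)*(p - 3)
(3) = (j - 5)*(j^3 - 7*j + 6) = (j - 5)*(j - 1)*(j^2 + j - 6) = (j - 5)*(j - 2)*(j - 1)*(j + 3)
(4) = (g + 1)*(g + 4)
(5) = (y - 5)*(y^2 + 5*y + 4) = (y - 5)*(y + 4)*(y + 1)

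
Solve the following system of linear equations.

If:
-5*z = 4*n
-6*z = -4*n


Then:
n = 0
z = 0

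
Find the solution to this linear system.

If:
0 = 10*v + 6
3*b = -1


Then:
b = -1/3
v = -3/5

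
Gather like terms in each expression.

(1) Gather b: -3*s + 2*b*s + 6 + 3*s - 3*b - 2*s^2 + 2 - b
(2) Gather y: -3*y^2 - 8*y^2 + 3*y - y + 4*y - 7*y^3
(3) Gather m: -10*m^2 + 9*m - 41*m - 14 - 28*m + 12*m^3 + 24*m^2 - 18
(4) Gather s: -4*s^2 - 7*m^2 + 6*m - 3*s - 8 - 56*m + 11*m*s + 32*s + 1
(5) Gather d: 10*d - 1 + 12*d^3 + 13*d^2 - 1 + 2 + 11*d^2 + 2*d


(1) = b*(2*s - 4) - 2*s^2 + 8
(2) = -7*y^3 - 11*y^2 + 6*y
(3) = 12*m^3 + 14*m^2 - 60*m - 32
(4) = -7*m^2 - 50*m - 4*s^2 + s*(11*m + 29) - 7
(5) = 12*d^3 + 24*d^2 + 12*d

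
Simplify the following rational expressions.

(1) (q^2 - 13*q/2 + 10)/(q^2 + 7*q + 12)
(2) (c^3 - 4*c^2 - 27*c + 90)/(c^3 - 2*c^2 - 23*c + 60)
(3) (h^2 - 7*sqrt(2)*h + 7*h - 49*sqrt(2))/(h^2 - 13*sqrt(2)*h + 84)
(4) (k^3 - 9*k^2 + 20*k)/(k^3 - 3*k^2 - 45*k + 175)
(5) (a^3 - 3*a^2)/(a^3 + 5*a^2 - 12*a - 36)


(1) = (2*q^2 - 13*q + 20)/(2*q^2 + 14*q + 24)
(2) = (c - 6)/(c - 4)
(3) = (h + 7)/(h - 6*sqrt(2))
(4) = (k^2 - 4*k)/(k^2 + 2*k - 35)
(5) = a^2/(a^2 + 8*a + 12)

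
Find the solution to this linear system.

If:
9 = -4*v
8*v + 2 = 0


Then:
No Solution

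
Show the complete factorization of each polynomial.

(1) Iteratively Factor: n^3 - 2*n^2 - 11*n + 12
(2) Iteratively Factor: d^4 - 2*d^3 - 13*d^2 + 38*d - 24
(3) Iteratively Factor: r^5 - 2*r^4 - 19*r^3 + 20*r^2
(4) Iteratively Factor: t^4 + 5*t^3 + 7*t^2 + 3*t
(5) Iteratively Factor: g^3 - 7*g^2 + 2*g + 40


(1) = (n + 3)*(n^2 - 5*n + 4) = (n - 4)*(n + 3)*(n - 1)
(2) = (d + 4)*(d^3 - 6*d^2 + 11*d - 6) = (d - 1)*(d + 4)*(d^2 - 5*d + 6) = (d - 3)*(d - 1)*(d + 4)*(d - 2)
(3) = (r - 1)*(r^4 - r^3 - 20*r^2) = (r - 1)*(r + 4)*(r^3 - 5*r^2) = r*(r - 1)*(r + 4)*(r^2 - 5*r) = r^2*(r - 1)*(r + 4)*(r - 5)
(4) = (t)*(t^3 + 5*t^2 + 7*t + 3) = t*(t + 1)*(t^2 + 4*t + 3) = t*(t + 1)*(t + 3)*(t + 1)
(5) = (g + 2)*(g^2 - 9*g + 20) = (g - 5)*(g + 2)*(g - 4)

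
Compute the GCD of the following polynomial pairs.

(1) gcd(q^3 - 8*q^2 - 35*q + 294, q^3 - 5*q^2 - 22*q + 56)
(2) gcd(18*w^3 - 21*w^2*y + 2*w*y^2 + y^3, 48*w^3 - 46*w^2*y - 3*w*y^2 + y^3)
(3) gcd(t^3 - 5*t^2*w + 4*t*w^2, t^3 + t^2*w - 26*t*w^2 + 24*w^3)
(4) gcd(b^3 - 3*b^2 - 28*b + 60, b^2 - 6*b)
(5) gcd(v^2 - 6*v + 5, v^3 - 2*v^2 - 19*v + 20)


(1) = gcd((q - 7)^2*(q + 6), (q - 7)*(q - 2)*(q + 4)) = q - 7
(2) = gcd((-3*w + y)*(-w + y)*(6*w + y), (-8*w + y)*(-w + y)*(6*w + y)) = -6*w^2 + 5*w*y + y^2
(3) = t^2 - 5*t*w + 4*w^2
(4) = b - 6
(5) = gcd((v - 5)*(v - 1), (v - 5)*(v - 1)*(v + 4)) = v^2 - 6*v + 5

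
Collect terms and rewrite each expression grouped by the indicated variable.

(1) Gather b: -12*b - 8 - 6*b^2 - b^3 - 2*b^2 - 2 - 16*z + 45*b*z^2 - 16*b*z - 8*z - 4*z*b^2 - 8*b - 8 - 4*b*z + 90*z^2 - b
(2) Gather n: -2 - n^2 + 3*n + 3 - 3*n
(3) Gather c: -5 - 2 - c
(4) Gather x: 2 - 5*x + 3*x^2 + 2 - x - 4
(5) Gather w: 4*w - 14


(1) = -b^3 + b^2*(-4*z - 8) + b*(45*z^2 - 20*z - 21) + 90*z^2 - 24*z - 18
(2) = 1 - n^2
(3) = -c - 7
(4) = 3*x^2 - 6*x
(5) = 4*w - 14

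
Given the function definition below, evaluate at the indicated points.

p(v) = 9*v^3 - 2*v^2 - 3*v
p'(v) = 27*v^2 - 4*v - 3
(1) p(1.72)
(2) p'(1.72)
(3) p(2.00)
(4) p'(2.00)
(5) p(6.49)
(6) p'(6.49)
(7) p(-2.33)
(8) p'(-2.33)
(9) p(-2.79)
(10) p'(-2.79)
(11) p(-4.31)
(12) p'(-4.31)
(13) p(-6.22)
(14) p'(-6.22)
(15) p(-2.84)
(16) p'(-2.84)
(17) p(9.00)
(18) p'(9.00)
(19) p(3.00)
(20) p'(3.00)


(1) = 34.72
(2) = 70.00
(3) = 58.00
(4) = 97.00
(5) = 2356.52
(6) = 1108.28
(7) = -117.71
(8) = 152.90
(9) = -202.66
(10) = 218.33
(11) = -744.79
(12) = 515.79
(13) = -2224.49
(14) = 1066.47
(15) = -213.77
(16) = 226.13
(17) = 6372.00
(18) = 2148.00
(19) = 216.00
(20) = 228.00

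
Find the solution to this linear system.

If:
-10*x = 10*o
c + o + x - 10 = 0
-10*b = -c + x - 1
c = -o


Then:
b = 1/10
c = 10
o = -10
x = 10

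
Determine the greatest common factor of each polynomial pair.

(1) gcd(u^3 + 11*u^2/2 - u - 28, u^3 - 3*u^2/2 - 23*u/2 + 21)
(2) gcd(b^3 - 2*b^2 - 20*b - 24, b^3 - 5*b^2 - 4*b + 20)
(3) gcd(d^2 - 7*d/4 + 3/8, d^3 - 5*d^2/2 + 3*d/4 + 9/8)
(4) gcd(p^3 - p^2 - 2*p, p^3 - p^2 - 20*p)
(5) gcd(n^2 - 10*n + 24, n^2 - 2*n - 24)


(1) = u^2 + 3*u/2 - 7
(2) = b + 2
(3) = gcd((d - 3/2)*(d - 1/4), (d - 3/2)^2*(d + 1/2)) = d - 3/2
(4) = gcd(p*(p - 2)*(p + 1), p*(p - 5)*(p + 4)) = p
(5) = gcd((n - 6)*(n - 4), (n - 6)*(n + 4)) = n - 6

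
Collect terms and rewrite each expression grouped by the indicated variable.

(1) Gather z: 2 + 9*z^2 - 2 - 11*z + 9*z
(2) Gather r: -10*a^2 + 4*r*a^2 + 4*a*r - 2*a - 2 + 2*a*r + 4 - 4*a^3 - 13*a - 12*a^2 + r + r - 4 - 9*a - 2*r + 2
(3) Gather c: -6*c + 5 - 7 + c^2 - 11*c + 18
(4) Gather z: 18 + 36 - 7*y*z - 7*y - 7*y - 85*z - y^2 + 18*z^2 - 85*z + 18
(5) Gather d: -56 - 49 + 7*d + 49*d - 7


(1) = 9*z^2 - 2*z
(2) = -4*a^3 - 22*a^2 - 24*a + r*(4*a^2 + 6*a)
(3) = c^2 - 17*c + 16
(4) = -y^2 - 14*y + 18*z^2 + z*(-7*y - 170) + 72
(5) = 56*d - 112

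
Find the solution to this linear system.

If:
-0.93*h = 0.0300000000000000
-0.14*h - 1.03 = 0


Then:
No Solution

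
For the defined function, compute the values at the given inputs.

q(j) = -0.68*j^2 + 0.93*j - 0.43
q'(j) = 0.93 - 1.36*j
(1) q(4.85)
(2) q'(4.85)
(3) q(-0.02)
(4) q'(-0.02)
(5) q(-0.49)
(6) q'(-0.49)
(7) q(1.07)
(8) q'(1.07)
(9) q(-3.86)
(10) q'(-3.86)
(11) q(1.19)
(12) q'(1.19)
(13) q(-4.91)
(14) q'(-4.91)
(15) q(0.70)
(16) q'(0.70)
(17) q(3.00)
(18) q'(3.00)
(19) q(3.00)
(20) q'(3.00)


(1) = -11.91
(2) = -5.67
(3) = -0.45
(4) = 0.96
(5) = -1.05
(6) = 1.60
(7) = -0.21
(8) = -0.53
(9) = -14.15
(10) = 6.18
(11) = -0.29
(12) = -0.69
(13) = -21.39
(14) = 7.61
(15) = -0.11
(16) = -0.02
(17) = -3.76
(18) = -3.15
(19) = -3.76
(20) = -3.15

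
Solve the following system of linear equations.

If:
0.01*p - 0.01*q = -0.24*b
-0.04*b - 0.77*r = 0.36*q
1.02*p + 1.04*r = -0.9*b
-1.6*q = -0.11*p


Then:
b = 0.00
p = 0.00
q = 0.00
r = 0.00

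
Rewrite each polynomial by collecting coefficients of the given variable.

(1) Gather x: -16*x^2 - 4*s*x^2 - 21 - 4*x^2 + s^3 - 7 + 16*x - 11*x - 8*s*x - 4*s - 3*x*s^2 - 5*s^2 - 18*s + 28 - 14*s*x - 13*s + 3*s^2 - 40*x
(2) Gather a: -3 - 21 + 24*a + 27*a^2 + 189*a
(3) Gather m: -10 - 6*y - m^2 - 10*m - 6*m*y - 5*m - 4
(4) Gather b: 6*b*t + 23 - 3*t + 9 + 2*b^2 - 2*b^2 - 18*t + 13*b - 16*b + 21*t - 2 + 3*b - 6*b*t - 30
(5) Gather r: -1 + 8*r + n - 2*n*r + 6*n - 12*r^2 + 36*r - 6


(1) = s^3 - 2*s^2 - 35*s + x^2*(-4*s - 20) + x*(-3*s^2 - 22*s - 35)
(2) = 27*a^2 + 213*a - 24
(3) = -m^2 + m*(-6*y - 15) - 6*y - 14
(4) = 0
(5) = 7*n - 12*r^2 + r*(44 - 2*n) - 7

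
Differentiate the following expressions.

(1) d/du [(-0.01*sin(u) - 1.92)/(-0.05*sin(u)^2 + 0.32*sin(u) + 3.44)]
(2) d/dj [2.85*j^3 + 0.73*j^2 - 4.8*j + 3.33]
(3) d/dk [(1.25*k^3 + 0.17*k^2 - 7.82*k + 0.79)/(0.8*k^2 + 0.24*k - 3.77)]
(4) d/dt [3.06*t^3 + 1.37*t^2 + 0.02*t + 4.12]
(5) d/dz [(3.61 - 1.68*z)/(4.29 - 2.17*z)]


(1) = (-0.0005*sin(u)^2 - 0.192*sin(u) + 0.58)*cos(u)/(0.0025*sin(u)^4 - 0.032*sin(u)^3 - 0.2416*sin(u)^2 + 2.2016*sin(u) + 11.8336)
(2) = 8.55*j^2 + 1.46*j - 4.8
(3) = (1.0*k^4 + 0.6*k^3 - 7.8407*k^2 - 2.5458*k + 29.2918)/(0.64*k^4 + 0.384*k^3 - 5.9744*k^2 - 1.8096*k + 14.2129)
(4) = 9.18*t^2 + 2.74*t + 0.02
(5) = (1.359505*z - 2.687685)/(2.17*z - 4.29)^3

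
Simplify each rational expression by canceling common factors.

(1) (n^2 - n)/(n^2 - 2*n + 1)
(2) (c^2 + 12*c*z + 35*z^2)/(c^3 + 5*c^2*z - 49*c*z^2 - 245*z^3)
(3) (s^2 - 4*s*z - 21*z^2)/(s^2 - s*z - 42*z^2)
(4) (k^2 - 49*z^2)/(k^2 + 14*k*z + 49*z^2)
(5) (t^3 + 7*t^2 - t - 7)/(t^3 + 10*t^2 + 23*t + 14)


(1) = n/(n - 1)
(2) = -1/(-c + 7*z)
(3) = (s + 3*z)/(s + 6*z)
(4) = (k - 7*z)/(k + 7*z)
(5) = (t - 1)/(t + 2)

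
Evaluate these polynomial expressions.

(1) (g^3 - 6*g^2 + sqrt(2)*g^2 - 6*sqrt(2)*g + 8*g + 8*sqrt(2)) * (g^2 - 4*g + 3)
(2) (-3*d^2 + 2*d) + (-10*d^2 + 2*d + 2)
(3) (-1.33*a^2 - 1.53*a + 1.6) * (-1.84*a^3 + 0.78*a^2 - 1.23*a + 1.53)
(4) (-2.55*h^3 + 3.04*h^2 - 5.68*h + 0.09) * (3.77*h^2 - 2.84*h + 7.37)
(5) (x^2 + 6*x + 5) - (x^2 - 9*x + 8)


(1) = g^5 - 10*g^4 + sqrt(2)*g^4 - 10*sqrt(2)*g^3 + 35*g^3 - 50*g^2 + 35*sqrt(2)*g^2 - 50*sqrt(2)*g + 24*g + 24*sqrt(2)
(2) = -13*d^2 + 4*d + 2
(3) = 2.4472*a^5 + 1.7778*a^4 - 2.5015*a^3 + 1.095*a^2 - 4.3089*a + 2.448
(4) = -9.6135*h^5 + 18.7028*h^4 - 48.8407*h^3 + 38.8753*h^2 - 42.1172*h + 0.6633
(5) = 15*x - 3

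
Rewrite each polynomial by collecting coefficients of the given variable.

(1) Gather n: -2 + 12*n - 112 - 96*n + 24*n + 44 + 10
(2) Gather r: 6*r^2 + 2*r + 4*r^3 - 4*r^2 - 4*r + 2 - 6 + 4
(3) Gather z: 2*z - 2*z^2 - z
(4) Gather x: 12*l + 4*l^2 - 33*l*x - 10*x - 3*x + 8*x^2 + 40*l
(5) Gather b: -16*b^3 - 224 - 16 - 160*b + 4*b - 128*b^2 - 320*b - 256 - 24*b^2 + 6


(1) = -60*n - 60
(2) = 4*r^3 + 2*r^2 - 2*r
(3) = -2*z^2 + z
(4) = 4*l^2 + 52*l + 8*x^2 + x*(-33*l - 13)
(5) = -16*b^3 - 152*b^2 - 476*b - 490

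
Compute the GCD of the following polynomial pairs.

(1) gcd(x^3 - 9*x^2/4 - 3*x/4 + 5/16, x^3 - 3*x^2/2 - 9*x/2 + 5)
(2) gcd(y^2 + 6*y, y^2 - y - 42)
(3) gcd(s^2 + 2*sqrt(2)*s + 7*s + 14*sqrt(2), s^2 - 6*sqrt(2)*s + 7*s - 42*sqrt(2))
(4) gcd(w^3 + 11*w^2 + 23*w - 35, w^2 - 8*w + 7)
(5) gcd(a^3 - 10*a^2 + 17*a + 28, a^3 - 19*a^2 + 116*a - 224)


(1) = x - 5/2
(2) = y + 6
(3) = s + 7
(4) = gcd((w - 1)*(w + 5)*(w + 7), (w - 7)*(w - 1)) = w - 1
(5) = gcd((a - 7)*(a - 4)*(a + 1), (a - 8)*(a - 7)*(a - 4)) = a^2 - 11*a + 28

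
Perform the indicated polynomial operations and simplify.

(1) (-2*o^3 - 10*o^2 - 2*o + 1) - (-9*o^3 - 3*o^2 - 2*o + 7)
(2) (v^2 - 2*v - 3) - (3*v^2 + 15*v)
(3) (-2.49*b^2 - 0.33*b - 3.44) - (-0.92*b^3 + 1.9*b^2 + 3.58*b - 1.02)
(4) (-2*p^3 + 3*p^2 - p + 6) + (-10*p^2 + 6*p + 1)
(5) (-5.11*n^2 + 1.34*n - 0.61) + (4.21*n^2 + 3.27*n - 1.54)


(1) = 7*o^3 - 7*o^2 - 6
(2) = -2*v^2 - 17*v - 3
(3) = 0.92*b^3 - 4.39*b^2 - 3.91*b - 2.42
(4) = -2*p^3 - 7*p^2 + 5*p + 7
(5) = -0.9*n^2 + 4.61*n - 2.15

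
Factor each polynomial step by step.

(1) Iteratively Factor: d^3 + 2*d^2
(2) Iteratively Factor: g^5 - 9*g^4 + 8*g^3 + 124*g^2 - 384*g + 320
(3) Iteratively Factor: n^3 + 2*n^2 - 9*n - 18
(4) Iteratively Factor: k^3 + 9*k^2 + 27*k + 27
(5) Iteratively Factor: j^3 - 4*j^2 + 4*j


(1) = (d)*(d^2 + 2*d) = d^2*(d + 2)
(2) = (g - 5)*(g^4 - 4*g^3 - 12*g^2 + 64*g - 64) = (g - 5)*(g - 2)*(g^3 - 2*g^2 - 16*g + 32) = (g - 5)*(g - 2)*(g + 4)*(g^2 - 6*g + 8) = (g - 5)*(g - 4)*(g - 2)*(g + 4)*(g - 2)
(3) = (n - 3)*(n^2 + 5*n + 6) = (n - 3)*(n + 2)*(n + 3)
(4) = (k + 3)*(k^2 + 6*k + 9) = (k + 3)^2*(k + 3)
(5) = (j - 2)*(j^2 - 2*j) = (j - 2)^2*(j)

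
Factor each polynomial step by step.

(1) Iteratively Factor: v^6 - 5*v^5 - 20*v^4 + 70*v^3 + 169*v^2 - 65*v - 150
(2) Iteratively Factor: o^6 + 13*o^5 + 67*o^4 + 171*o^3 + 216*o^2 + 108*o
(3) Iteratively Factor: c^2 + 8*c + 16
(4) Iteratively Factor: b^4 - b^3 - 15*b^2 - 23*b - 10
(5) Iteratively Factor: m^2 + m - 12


(1) = (v - 5)*(v^5 - 20*v^3 - 30*v^2 + 19*v + 30) = (v - 5)*(v + 1)*(v^4 - v^3 - 19*v^2 - 11*v + 30) = (v - 5)*(v - 1)*(v + 1)*(v^3 - 19*v - 30) = (v - 5)*(v - 1)*(v + 1)*(v + 3)*(v^2 - 3*v - 10) = (v - 5)^2*(v - 1)*(v + 1)*(v + 3)*(v + 2)
(2) = (o + 2)*(o^5 + 11*o^4 + 45*o^3 + 81*o^2 + 54*o) = (o + 2)*(o + 3)*(o^4 + 8*o^3 + 21*o^2 + 18*o) = (o + 2)*(o + 3)^2*(o^3 + 5*o^2 + 6*o) = o*(o + 2)*(o + 3)^2*(o^2 + 5*o + 6) = o*(o + 2)^2*(o + 3)^2*(o + 3)
(3) = (c + 4)*(c + 4)
(4) = (b + 2)*(b^3 - 3*b^2 - 9*b - 5) = (b + 1)*(b + 2)*(b^2 - 4*b - 5) = (b + 1)^2*(b + 2)*(b - 5)
(5) = (m + 4)*(m - 3)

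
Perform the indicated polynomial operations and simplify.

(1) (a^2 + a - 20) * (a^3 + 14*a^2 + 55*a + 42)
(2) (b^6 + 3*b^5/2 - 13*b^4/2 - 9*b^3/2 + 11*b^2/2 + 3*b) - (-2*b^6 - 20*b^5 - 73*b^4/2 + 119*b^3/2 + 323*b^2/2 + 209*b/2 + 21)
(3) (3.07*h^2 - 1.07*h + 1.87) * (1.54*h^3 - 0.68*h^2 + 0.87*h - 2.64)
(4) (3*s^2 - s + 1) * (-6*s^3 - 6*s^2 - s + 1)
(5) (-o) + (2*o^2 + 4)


(1) = a^5 + 15*a^4 + 49*a^3 - 183*a^2 - 1058*a - 840
(2) = 3*b^6 + 43*b^5/2 + 30*b^4 - 64*b^3 - 156*b^2 - 203*b/2 - 21
(3) = 4.7278*h^5 - 3.7354*h^4 + 6.2783*h^3 - 10.3073*h^2 + 4.4517*h - 4.9368
(4) = -18*s^5 - 12*s^4 - 3*s^3 - 2*s^2 - 2*s + 1
(5) = 2*o^2 - o + 4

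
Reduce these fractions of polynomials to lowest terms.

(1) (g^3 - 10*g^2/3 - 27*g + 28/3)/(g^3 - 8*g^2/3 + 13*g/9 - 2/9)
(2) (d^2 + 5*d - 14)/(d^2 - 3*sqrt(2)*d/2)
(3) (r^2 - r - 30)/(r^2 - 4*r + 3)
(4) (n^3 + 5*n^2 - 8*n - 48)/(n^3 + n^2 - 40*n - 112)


(1) = (3*g^2 - 9*g - 84)/(3*g^2 - 7*g + 2)
(2) = (2*d^2 + 10*d - 28)/(2*d^2 - 3*sqrt(2)*d)
(3) = (r^2 - r - 30)/(r^2 - 4*r + 3)
(4) = (n - 3)/(n - 7)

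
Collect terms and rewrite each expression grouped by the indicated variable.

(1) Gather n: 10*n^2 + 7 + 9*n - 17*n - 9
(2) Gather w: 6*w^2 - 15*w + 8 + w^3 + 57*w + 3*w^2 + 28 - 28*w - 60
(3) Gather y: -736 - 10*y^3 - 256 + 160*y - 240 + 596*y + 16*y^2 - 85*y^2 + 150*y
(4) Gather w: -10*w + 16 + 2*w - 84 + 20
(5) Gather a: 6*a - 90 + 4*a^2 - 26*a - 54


(1) = 10*n^2 - 8*n - 2
(2) = w^3 + 9*w^2 + 14*w - 24
(3) = -10*y^3 - 69*y^2 + 906*y - 1232
(4) = -8*w - 48
(5) = 4*a^2 - 20*a - 144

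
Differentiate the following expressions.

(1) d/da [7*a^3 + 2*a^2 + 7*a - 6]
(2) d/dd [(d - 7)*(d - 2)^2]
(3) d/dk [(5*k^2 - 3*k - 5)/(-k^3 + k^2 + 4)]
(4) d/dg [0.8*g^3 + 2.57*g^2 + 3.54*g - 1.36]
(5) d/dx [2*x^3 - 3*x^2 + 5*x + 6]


(1) = 21*a^2 + 4*a + 7
(2) = (d - 2)*(3*d - 16)
(3) = (-k*(3*k - 2)*(-5*k^2 + 3*k + 5) + (10*k - 3)*(-k^3 + k^2 + 4))/(-k^3 + k^2 + 4)^2
(4) = 2.4*g^2 + 5.14*g + 3.54
(5) = 6*x^2 - 6*x + 5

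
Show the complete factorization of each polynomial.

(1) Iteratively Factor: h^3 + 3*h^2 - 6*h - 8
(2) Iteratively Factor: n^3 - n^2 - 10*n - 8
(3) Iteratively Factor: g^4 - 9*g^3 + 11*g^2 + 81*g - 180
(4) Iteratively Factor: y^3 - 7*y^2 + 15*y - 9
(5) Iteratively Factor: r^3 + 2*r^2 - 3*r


(1) = (h + 4)*(h^2 - h - 2) = (h + 1)*(h + 4)*(h - 2)
(2) = (n - 4)*(n^2 + 3*n + 2) = (n - 4)*(n + 2)*(n + 1)
(3) = (g - 4)*(g^3 - 5*g^2 - 9*g + 45) = (g - 5)*(g - 4)*(g^2 - 9) = (g - 5)*(g - 4)*(g + 3)*(g - 3)
(4) = (y - 3)*(y^2 - 4*y + 3) = (y - 3)*(y - 1)*(y - 3)
(5) = (r + 3)*(r^2 - r) = (r - 1)*(r + 3)*(r)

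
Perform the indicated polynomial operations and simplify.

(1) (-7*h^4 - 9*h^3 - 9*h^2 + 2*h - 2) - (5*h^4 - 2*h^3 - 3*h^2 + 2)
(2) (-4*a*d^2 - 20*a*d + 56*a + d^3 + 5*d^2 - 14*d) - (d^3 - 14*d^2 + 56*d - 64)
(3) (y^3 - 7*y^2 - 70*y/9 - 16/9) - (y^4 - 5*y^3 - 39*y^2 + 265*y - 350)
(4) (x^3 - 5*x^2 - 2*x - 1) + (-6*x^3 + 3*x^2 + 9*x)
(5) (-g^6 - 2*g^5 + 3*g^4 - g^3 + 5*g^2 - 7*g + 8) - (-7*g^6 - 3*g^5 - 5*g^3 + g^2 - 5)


(1) = -12*h^4 - 7*h^3 - 6*h^2 + 2*h - 4
(2) = -4*a*d^2 - 20*a*d + 56*a + 19*d^2 - 70*d + 64
(3) = -y^4 + 6*y^3 + 32*y^2 - 2455*y/9 + 3134/9
(4) = -5*x^3 - 2*x^2 + 7*x - 1
(5) = 6*g^6 + g^5 + 3*g^4 + 4*g^3 + 4*g^2 - 7*g + 13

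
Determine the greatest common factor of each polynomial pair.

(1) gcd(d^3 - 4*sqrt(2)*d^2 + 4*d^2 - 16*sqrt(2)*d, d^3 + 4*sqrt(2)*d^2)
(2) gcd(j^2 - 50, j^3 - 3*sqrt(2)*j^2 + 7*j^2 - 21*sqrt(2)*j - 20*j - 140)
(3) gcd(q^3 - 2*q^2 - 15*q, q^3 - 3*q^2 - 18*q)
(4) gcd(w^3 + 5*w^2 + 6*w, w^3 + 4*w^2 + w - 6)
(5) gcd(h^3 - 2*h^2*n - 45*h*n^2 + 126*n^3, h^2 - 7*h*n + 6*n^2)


(1) = gcd(d*(d + 4)*(d - 4*sqrt(2)), d^2*(d + 4*sqrt(2))) = d
(2) = gcd((j - 5*sqrt(2))*(j + 5*sqrt(2)), (j + 7)*(j - 5*sqrt(2))*(j + 2*sqrt(2))) = j - 5*sqrt(2)
(3) = q^2 + 3*q
(4) = gcd(w*(w + 2)*(w + 3), (w - 1)*(w + 2)*(w + 3)) = w^2 + 5*w + 6
(5) = h - 6*n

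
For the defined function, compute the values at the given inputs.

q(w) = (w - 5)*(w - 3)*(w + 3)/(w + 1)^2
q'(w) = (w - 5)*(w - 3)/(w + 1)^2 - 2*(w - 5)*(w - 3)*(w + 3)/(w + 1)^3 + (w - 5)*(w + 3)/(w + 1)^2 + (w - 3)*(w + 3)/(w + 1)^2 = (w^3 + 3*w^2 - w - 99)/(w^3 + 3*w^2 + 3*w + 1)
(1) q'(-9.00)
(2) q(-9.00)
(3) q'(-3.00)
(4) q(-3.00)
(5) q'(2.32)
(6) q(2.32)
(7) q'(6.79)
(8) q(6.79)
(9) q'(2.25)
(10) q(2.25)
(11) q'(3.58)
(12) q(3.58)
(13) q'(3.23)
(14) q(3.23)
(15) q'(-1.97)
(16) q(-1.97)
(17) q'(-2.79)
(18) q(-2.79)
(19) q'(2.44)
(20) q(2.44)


(1) = 1.12
(2) = -15.75
(3) = 12.00
(4) = 0.00
(5) = -1.99
(6) = 0.88
(7) = 0.73
(8) = 1.09
(9) = -2.18
(10) = 1.03
(11) = -0.19
(12) = -0.26
(13) = -0.49
(14) = -0.14
(15) = 101.93
(16) = 37.92
(17) = 16.49
(18) = 2.96
(19) = -1.70
(20) = 0.66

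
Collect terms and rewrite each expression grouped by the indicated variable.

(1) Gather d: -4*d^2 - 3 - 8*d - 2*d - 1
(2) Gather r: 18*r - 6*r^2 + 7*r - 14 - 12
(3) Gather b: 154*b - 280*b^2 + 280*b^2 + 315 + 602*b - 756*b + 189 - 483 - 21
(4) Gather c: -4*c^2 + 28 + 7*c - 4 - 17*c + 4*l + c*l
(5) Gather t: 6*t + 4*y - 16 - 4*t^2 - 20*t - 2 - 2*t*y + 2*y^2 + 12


(1) = -4*d^2 - 10*d - 4
(2) = -6*r^2 + 25*r - 26
(3) = 0
(4) = -4*c^2 + c*(l - 10) + 4*l + 24
(5) = -4*t^2 + t*(-2*y - 14) + 2*y^2 + 4*y - 6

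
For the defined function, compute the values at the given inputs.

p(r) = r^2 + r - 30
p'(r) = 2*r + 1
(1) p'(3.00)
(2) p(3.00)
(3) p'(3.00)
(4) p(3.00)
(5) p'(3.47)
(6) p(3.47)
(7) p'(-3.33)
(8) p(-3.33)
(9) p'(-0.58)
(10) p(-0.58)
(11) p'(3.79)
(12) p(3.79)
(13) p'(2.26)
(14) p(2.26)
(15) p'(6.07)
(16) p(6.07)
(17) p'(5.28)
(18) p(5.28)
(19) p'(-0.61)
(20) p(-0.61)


(1) = 7.00
(2) = -18.00
(3) = 7.00
(4) = -18.00
(5) = 7.94
(6) = -14.49
(7) = -5.66
(8) = -22.24
(9) = -0.16
(10) = -30.24
(11) = 8.58
(12) = -11.85
(13) = 5.52
(14) = -22.63
(15) = 13.14
(16) = 12.91
(17) = 11.56
(18) = 3.16
(19) = -0.22
(20) = -30.24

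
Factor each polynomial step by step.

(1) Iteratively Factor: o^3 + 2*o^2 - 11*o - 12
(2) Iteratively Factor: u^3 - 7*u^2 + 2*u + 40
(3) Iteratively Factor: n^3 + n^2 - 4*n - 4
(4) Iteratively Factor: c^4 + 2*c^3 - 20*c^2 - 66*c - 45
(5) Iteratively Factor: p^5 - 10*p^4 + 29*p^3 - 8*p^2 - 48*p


(1) = (o + 1)*(o^2 + o - 12) = (o - 3)*(o + 1)*(o + 4)
(2) = (u + 2)*(u^2 - 9*u + 20) = (u - 5)*(u + 2)*(u - 4)
(3) = (n - 2)*(n^2 + 3*n + 2) = (n - 2)*(n + 1)*(n + 2)
(4) = (c + 1)*(c^3 + c^2 - 21*c - 45) = (c + 1)*(c + 3)*(c^2 - 2*c - 15) = (c + 1)*(c + 3)^2*(c - 5)
(5) = (p - 4)*(p^4 - 6*p^3 + 5*p^2 + 12*p) = (p - 4)*(p - 3)*(p^3 - 3*p^2 - 4*p) = (p - 4)^2*(p - 3)*(p^2 + p) = p*(p - 4)^2*(p - 3)*(p + 1)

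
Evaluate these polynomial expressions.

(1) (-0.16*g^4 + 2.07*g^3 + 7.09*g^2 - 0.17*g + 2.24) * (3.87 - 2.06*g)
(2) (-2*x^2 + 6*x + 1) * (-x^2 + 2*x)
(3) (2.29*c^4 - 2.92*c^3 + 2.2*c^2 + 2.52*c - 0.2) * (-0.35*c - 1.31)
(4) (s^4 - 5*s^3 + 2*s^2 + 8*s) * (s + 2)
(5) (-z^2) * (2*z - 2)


(1) = 0.3296*g^5 - 4.8834*g^4 - 6.5945*g^3 + 27.7885*g^2 - 5.2723*g + 8.6688
(2) = 2*x^4 - 10*x^3 + 11*x^2 + 2*x
(3) = -0.8015*c^5 - 1.9779*c^4 + 3.0552*c^3 - 3.764*c^2 - 3.2312*c + 0.262
(4) = s^5 - 3*s^4 - 8*s^3 + 12*s^2 + 16*s
(5) = -2*z^3 + 2*z^2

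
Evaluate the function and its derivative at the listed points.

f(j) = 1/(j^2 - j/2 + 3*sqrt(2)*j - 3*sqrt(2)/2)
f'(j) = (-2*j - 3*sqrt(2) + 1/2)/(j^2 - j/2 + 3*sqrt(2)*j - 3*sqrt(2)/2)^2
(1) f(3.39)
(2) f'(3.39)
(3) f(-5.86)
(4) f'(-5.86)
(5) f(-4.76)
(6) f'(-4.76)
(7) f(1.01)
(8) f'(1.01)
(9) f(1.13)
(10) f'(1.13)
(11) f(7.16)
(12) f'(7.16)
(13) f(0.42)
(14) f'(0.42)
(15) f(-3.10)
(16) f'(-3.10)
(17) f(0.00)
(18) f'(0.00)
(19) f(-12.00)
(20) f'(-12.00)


(1) = 0.05
(2) = -0.02
(3) = 0.10
(4) = 0.08
(5) = 0.37
(6) = 0.78
(7) = 0.37
(8) = -0.80
(9) = 0.30
(10) = -0.52
(11) = 0.01
(12) = -0.00
(13) = -2.68
(14) = -32.94
(15) = -0.24
(16) = 0.15
(17) = -0.47
(18) = -0.83
(19) = 0.01
(20) = 0.00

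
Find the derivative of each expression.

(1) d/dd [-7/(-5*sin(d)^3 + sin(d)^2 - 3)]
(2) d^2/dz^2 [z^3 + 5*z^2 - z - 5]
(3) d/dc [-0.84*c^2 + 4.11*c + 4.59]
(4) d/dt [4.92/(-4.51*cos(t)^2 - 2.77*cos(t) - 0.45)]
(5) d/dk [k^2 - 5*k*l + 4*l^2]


(1) = 7*(2 - 15*sin(d))*sin(d)*cos(d)/(5*sin(d)^3 - sin(d)^2 + 3)^2
(2) = 6*z + 10
(3) = 4.11 - 1.68*c
(4) = -(44.3784*cos(t) + 13.6284)*sin(t)/(4.51*cos(t)^2 + 2.77*cos(t) + 0.45)^2
(5) = 2*k - 5*l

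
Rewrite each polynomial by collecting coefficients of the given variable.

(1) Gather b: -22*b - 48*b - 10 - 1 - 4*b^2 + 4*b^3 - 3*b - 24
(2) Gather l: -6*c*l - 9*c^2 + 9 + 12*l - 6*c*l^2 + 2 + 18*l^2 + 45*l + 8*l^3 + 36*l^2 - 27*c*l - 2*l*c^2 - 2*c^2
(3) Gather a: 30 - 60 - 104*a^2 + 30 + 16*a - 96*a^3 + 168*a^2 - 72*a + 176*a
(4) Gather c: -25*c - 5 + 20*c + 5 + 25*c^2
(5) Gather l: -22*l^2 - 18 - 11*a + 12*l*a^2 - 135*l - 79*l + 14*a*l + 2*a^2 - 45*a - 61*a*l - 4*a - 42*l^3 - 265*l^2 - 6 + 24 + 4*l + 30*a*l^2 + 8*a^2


(1) = 4*b^3 - 4*b^2 - 73*b - 35
(2) = -11*c^2 + 8*l^3 + l^2*(54 - 6*c) + l*(-2*c^2 - 33*c + 57) + 11
(3) = -96*a^3 + 64*a^2 + 120*a
(4) = 25*c^2 - 5*c
(5) = 10*a^2 - 60*a - 42*l^3 + l^2*(30*a - 287) + l*(12*a^2 - 47*a - 210)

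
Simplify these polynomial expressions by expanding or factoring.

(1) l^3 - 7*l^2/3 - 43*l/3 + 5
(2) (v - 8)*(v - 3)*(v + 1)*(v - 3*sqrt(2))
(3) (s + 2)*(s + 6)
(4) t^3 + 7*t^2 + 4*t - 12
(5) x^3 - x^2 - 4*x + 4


(1) = (l - 5)*(l - 1/3)*(l + 3)
(2) = v^4 - 10*v^3 - 3*sqrt(2)*v^3 + 13*v^2 + 30*sqrt(2)*v^2 - 39*sqrt(2)*v + 24*v - 72*sqrt(2)
(3) = s^2 + 8*s + 12
(4) = (t - 1)*(t + 2)*(t + 6)
(5) = (x - 2)*(x - 1)*(x + 2)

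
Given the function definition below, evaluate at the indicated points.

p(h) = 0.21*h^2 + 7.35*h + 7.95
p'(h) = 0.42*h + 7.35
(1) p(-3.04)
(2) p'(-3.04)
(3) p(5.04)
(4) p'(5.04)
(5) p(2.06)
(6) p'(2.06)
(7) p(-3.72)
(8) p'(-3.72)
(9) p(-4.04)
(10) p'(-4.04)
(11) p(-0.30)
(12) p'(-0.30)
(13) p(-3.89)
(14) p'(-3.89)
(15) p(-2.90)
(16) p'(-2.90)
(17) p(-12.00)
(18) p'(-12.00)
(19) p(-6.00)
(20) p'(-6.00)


(1) = -12.45
(2) = 6.07
(3) = 50.33
(4) = 9.47
(5) = 23.98
(6) = 8.22
(7) = -16.49
(8) = 5.79
(9) = -18.32
(10) = 5.65
(11) = 5.76
(12) = 7.22
(13) = -17.46
(14) = 5.72
(15) = -11.60
(16) = 6.13
(17) = -50.01
(18) = 2.31
(19) = -28.59
(20) = 4.83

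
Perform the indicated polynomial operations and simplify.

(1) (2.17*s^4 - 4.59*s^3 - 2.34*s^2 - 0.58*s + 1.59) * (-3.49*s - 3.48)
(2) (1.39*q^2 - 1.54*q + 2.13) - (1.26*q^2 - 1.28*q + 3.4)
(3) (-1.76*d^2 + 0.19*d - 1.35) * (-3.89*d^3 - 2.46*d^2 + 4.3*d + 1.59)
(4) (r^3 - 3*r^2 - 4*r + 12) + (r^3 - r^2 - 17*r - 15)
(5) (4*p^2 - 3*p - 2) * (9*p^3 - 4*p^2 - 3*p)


(1) = -7.5733*s^5 + 8.4675*s^4 + 24.1398*s^3 + 10.1674*s^2 - 3.5307*s - 5.5332
(2) = 0.13*q^2 - 0.26*q - 1.27
(3) = 6.8464*d^5 + 3.5905*d^4 - 2.7839*d^3 + 1.3396*d^2 - 5.5029*d - 2.1465
(4) = 2*r^3 - 4*r^2 - 21*r - 3
(5) = 36*p^5 - 43*p^4 - 18*p^3 + 17*p^2 + 6*p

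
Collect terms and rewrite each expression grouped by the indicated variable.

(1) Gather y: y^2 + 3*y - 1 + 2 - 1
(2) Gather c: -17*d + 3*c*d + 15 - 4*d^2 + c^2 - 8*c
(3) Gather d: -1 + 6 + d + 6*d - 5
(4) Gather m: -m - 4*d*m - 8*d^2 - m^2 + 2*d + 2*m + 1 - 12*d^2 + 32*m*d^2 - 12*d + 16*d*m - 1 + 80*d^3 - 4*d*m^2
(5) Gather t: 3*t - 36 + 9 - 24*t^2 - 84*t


(1) = y^2 + 3*y
(2) = c^2 + c*(3*d - 8) - 4*d^2 - 17*d + 15
(3) = 7*d
(4) = 80*d^3 - 20*d^2 - 10*d + m^2*(-4*d - 1) + m*(32*d^2 + 12*d + 1)
(5) = -24*t^2 - 81*t - 27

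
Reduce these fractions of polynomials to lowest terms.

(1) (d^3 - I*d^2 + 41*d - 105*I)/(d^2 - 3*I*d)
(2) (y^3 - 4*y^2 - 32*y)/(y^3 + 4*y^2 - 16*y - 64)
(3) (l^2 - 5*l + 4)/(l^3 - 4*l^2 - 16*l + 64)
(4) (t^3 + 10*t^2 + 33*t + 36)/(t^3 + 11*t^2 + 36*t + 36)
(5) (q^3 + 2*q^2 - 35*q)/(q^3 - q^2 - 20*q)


(1) = (d^2 + 2*I*d + 35)/d
(2) = (y^2 - 8*y)/(y^2 - 16)
(3) = (l - 1)/(l^2 - 16)
(4) = (t^2 + 7*t + 12)/(t^2 + 8*t + 12)
(5) = (q + 7)/(q + 4)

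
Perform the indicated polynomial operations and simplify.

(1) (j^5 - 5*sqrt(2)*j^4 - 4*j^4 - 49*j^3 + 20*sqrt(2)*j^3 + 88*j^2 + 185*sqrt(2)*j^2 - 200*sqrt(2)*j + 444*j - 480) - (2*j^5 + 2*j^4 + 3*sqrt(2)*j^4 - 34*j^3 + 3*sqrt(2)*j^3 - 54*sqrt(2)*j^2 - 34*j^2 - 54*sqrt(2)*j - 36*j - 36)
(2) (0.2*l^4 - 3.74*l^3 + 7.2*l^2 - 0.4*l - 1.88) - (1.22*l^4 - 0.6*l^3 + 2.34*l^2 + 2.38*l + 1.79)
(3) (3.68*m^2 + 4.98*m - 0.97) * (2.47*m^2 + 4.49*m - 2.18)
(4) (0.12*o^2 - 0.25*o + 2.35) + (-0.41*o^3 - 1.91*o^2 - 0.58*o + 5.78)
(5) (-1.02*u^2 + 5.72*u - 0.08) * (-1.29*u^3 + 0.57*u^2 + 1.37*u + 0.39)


(1) = -j^5 - 8*sqrt(2)*j^4 - 6*j^4 - 15*j^3 + 17*sqrt(2)*j^3 + 122*j^2 + 239*sqrt(2)*j^2 - 146*sqrt(2)*j + 480*j - 444
(2) = -1.02*l^4 - 3.14*l^3 + 4.86*l^2 - 2.78*l - 3.67
(3) = 9.0896*m^4 + 28.8238*m^3 + 11.9419*m^2 - 15.2117*m + 2.1146
(4) = -0.41*o^3 - 1.79*o^2 - 0.83*o + 8.13
(5) = 1.3158*u^5 - 7.9602*u^4 + 1.9662*u^3 + 7.393*u^2 + 2.1212*u - 0.0312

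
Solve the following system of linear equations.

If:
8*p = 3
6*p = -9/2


Then:
No Solution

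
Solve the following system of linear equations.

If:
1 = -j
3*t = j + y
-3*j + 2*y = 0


Then:
j = -1
t = -5/6
y = -3/2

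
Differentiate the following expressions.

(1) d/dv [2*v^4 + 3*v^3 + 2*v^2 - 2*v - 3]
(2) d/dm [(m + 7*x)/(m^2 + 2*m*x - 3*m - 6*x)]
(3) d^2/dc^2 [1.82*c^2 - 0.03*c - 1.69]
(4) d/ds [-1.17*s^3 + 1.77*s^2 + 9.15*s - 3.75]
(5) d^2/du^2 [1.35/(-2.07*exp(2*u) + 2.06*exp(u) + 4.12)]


(1) = 8*v^3 + 9*v^2 + 4*v - 2
(2) = (m^2 + 2*m*x - 3*m - 6*x - (m + 7*x)*(2*m + 2*x - 3))/(m^2 + 2*m*x - 3*m - 6*x)^2
(3) = 3.64000000000000
(4) = -3.51*s^2 + 3.54*s + 9.15
(5) = (1.35*(4.14*exp(u) - 2.06)*(8.28*exp(u) - 4.12)*exp(u) + (11.178*exp(u) - 2.781)*(-2.07*exp(2*u) + 2.06*exp(u) + 4.12))*exp(u)/(-2.07*exp(2*u) + 2.06*exp(u) + 4.12)^3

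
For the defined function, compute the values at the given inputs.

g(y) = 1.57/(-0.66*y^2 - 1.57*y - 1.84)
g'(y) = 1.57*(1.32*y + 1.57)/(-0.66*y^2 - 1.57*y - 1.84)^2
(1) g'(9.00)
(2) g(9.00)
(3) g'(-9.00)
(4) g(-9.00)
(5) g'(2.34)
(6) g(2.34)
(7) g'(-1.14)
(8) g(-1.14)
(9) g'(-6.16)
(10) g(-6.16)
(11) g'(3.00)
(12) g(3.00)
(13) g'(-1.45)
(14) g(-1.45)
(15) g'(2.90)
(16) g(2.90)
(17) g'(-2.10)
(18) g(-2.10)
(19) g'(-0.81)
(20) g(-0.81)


(1) = 0.00
(2) = -0.02
(3) = -0.01
(4) = -0.04
(5) = 0.09
(6) = -0.17
(7) = 0.12
(8) = -1.73
(9) = -0.03
(10) = -0.09
(11) = 0.06
(12) = -0.13
(13) = -0.60
(14) = -1.65
(15) = 0.06
(16) = -0.13
(17) = -0.89
(18) = -1.08
(19) = 0.78
(20) = -1.57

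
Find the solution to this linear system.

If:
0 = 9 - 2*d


Then:
d = 9/2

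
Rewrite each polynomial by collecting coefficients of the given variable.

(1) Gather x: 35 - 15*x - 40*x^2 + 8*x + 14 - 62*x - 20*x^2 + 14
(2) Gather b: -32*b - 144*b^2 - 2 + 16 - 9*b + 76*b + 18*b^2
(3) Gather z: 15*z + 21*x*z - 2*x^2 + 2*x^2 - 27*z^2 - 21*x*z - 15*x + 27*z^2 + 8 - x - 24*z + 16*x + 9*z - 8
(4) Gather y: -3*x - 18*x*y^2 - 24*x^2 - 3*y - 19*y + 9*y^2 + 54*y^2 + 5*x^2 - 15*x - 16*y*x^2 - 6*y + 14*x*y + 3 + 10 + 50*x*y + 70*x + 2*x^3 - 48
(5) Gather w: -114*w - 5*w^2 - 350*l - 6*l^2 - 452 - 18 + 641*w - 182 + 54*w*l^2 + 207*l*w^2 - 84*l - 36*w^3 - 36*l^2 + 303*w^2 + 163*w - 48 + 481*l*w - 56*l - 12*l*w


(1) = -60*x^2 - 69*x + 63
(2) = -126*b^2 + 35*b + 14
(3) = 0
(4) = 2*x^3 - 19*x^2 + 52*x + y^2*(63 - 18*x) + y*(-16*x^2 + 64*x - 28) - 35
(5) = -42*l^2 - 490*l - 36*w^3 + w^2*(207*l + 298) + w*(54*l^2 + 469*l + 690) - 700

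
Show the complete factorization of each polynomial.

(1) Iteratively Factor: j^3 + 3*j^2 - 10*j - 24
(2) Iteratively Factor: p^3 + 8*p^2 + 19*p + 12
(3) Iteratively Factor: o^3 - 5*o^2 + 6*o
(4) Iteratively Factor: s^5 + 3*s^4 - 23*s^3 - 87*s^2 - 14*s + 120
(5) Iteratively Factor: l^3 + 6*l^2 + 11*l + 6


(1) = (j + 2)*(j^2 + j - 12) = (j + 2)*(j + 4)*(j - 3)
(2) = (p + 1)*(p^2 + 7*p + 12) = (p + 1)*(p + 4)*(p + 3)
(3) = (o - 3)*(o^2 - 2*o) = o*(o - 3)*(o - 2)
(4) = (s + 2)*(s^4 + s^3 - 25*s^2 - 37*s + 60) = (s + 2)*(s + 4)*(s^3 - 3*s^2 - 13*s + 15) = (s - 1)*(s + 2)*(s + 4)*(s^2 - 2*s - 15) = (s - 5)*(s - 1)*(s + 2)*(s + 4)*(s + 3)
(5) = (l + 1)*(l^2 + 5*l + 6) = (l + 1)*(l + 2)*(l + 3)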